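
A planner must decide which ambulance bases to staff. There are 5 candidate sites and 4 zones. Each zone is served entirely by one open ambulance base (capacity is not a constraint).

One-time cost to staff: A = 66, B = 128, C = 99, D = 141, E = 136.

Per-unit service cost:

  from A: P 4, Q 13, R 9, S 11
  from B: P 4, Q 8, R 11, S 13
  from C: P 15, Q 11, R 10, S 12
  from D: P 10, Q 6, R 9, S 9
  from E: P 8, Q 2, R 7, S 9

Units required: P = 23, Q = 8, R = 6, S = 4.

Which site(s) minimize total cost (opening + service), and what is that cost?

Open A only; minimum total cost 360.

For any fixed open set, each zone goes to its cheapest open site; total = fixed + service.
{A}: P→A 4·23=92, Q→A 13·8=104, R→A 9·6=54, S→A 11·4=44. Service 294; fixed 66; total 360.
{A, E}: service 186 + fixed 202 = 388
{B}: P→B 4·23=92, Q→B 8·8=64, R→B 11·6=66, S→B 13·4=52. Service 274; fixed 128; total 402.
{A, B, C, D, E}: P→A 4·23=92, Q→E 2·8=16, R→E 7·6=42, S→D 9·4=36. Service 186; fixed 570; total 756.
No other subset beats 360.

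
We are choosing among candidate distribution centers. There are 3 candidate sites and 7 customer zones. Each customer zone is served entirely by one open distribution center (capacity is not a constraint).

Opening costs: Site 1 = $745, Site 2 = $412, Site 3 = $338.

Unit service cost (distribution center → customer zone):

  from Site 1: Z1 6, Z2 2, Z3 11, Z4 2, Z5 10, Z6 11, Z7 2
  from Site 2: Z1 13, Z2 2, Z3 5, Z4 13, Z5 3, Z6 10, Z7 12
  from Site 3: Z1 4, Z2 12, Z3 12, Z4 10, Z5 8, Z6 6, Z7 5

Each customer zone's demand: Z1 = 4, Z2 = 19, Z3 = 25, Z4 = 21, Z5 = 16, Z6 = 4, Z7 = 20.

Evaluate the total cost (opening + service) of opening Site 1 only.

Each customer zone is assigned to its cheapest site among the open ones.
{Site 1}: Z1→Site 1 6·4=24, Z2→Site 1 2·19=38, Z3→Site 1 11·25=275, Z4→Site 1 2·21=42, Z5→Site 1 10·16=160, Z6→Site 1 11·4=44, Z7→Site 1 2·20=40. Service 623; fixed 745; total 1368.

Total cost: 1368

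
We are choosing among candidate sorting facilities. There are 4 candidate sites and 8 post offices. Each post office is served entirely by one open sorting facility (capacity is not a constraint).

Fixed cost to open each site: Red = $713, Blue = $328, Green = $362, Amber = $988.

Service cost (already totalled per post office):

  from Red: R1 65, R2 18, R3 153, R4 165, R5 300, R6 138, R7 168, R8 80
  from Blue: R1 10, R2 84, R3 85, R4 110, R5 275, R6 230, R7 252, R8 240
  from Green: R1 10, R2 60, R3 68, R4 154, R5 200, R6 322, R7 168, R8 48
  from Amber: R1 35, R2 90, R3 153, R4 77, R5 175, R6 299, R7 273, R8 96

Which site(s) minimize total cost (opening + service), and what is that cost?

Open Green only; minimum total cost 1392.

For any fixed open set, each post office goes to its cheapest open site; total = fixed + service.
{Green}: R1→Green 10, R2→Green 60, R3→Green 68, R4→Green 154, R5→Green 200, R6→Green 322, R7→Green 168, R8→Green 48. Service 1030; fixed 362; total 1392.
{Blue, Green}: service 894 + fixed 690 = 1584
{Blue}: service 1286 + fixed 328 = 1614
{Red, Blue, Green, Amber}: service 702 + fixed 2391 = 3093
No other subset beats 1392.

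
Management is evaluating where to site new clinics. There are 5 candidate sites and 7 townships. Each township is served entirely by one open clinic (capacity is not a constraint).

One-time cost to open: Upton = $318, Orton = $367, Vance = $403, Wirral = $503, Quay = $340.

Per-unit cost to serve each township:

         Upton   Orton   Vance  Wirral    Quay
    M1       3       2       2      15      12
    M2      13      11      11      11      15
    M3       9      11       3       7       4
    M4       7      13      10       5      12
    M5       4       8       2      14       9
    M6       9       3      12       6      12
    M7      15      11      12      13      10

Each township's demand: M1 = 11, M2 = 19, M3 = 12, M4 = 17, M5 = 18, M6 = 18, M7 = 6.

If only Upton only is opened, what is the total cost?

Total cost: 1149

Each township is assigned to its cheapest site among the open ones.
{Upton}: M1→Upton 3·11=33, M2→Upton 13·19=247, M3→Upton 9·12=108, M4→Upton 7·17=119, M5→Upton 4·18=72, M6→Upton 9·18=162, M7→Upton 15·6=90. Service 831; fixed 318; total 1149.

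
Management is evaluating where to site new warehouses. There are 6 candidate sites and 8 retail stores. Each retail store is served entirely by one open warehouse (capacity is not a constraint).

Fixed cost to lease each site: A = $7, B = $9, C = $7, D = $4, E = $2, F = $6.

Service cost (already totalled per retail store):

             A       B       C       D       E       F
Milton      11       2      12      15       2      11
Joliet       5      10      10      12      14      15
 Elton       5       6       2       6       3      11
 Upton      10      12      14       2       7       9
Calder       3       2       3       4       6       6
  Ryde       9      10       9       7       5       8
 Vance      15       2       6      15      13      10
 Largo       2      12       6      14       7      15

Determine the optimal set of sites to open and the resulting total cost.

For any fixed open set, each retail store goes to its cheapest open site; total = fixed + service.
{A, B, D, E}: Milton→B 2, Joliet→A 5, Elton→E 3, Upton→D 2, Calder→B 2, Ryde→E 5, Vance→B 2, Largo→A 2. Service 23; fixed 22; total 45.
{A, B, E}: service 28 + fixed 18 = 46
{A, B, D}: Milton→B 2, Joliet→A 5, Elton→A 5, Upton→D 2, Calder→B 2, Ryde→D 7, Vance→B 2, Largo→A 2. Service 27; fixed 20; total 47.
{A, B, C, D, E, F}: Milton→B 2, Joliet→A 5, Elton→C 2, Upton→D 2, Calder→B 2, Ryde→E 5, Vance→B 2, Largo→A 2. Service 22; fixed 35; total 57.
No other subset beats 45.

Open A, B, D and E; minimum total cost 45.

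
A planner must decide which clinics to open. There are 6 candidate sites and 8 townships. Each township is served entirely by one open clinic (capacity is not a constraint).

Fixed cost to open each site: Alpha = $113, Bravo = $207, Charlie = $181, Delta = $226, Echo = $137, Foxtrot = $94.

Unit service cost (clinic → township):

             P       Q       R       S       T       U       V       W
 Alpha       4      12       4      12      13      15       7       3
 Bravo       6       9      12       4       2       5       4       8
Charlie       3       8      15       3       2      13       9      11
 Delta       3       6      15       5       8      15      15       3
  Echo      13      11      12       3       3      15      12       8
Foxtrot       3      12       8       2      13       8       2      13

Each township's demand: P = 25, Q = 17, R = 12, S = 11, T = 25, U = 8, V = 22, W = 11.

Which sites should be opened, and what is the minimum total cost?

Open Alpha, Charlie and Foxtrot; minimum total cost 860.

For any fixed open set, each township goes to its cheapest open site; total = fixed + service.
{Alpha, Charlie, Foxtrot}: P→Charlie 3·25=75, Q→Charlie 8·17=136, R→Alpha 4·12=48, S→Foxtrot 2·11=22, T→Charlie 2·25=50, U→Foxtrot 8·8=64, V→Foxtrot 2·22=44, W→Alpha 3·11=33. Service 472; fixed 388; total 860.
{Bravo, Foxtrot}: service 568 + fixed 301 = 869
{Alpha, Bravo}: service 556 + fixed 320 = 876
{Alpha, Bravo, Charlie, Delta, Echo, Foxtrot}: service 414 + fixed 958 = 1372
No other subset beats 860.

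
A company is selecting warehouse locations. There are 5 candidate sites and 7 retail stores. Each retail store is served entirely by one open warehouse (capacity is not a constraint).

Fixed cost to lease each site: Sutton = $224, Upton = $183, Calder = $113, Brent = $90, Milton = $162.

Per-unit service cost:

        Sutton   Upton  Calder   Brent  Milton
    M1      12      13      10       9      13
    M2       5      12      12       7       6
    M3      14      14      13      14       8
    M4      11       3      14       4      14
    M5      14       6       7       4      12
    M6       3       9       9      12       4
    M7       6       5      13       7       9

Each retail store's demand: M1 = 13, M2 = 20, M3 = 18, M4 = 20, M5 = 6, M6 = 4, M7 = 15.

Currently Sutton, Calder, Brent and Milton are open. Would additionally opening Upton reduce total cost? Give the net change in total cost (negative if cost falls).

Current service cost with {Sutton, Calder, Brent, Milton}: 567.
Adding Upton: each retail store re-picks its cheapest; new service cost 532, saving 35.
Extra fixed cost: 183. Net change = 183 − 35 = 148.
(Totals: 1156 → 1304.)

No — net change +148 (cost rises by 148).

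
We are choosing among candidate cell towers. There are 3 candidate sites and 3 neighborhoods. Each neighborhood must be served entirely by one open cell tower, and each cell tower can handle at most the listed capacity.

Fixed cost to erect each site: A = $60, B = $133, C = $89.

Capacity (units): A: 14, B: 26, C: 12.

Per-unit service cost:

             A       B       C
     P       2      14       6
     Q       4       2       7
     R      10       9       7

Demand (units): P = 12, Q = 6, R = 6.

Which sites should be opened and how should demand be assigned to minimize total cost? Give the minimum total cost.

Open {A, C}: P→A 2·12=24, Q→C 7·6=42, R→C 7·6=42.
Loads: A carries 12/14, C carries 12/12. Service 108; fixed 149; total 257.
Next best feasible plan costs 283.

Minimum total cost: 257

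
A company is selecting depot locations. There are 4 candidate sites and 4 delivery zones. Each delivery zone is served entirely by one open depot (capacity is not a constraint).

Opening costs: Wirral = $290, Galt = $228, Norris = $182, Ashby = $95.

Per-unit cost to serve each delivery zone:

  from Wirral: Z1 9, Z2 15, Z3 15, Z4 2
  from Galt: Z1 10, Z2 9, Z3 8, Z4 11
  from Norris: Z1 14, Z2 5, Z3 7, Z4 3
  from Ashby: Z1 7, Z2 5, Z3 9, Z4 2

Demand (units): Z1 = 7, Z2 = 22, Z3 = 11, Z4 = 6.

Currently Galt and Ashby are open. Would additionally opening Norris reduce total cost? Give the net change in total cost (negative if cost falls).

Current service cost with {Galt, Ashby}: 259.
Adding Norris: each delivery zone re-picks its cheapest; new service cost 248, saving 11.
Extra fixed cost: 182. Net change = 182 − 11 = 171.
(Totals: 582 → 753.)

No — net change +171 (cost rises by 171).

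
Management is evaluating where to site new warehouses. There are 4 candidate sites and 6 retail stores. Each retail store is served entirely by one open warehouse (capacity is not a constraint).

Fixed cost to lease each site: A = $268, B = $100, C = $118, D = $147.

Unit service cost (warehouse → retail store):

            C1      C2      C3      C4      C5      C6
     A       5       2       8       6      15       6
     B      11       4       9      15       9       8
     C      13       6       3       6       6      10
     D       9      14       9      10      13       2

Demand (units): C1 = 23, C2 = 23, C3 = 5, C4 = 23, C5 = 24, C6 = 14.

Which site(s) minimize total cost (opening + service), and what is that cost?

For any fixed open set, each retail store goes to its cheapest open site; total = fixed + service.
{A, C}: C1→A 5·23=115, C2→A 2·23=46, C3→C 3·5=15, C4→A 6·23=138, C5→C 6·24=144, C6→A 6·14=84. Service 542; fixed 386; total 928.
{C, D}: service 670 + fixed 265 = 935
{B, C}: service 754 + fixed 218 = 972
{A, B, C, D}: service 486 + fixed 633 = 1119
No other subset beats 928.

Open A and C; minimum total cost 928.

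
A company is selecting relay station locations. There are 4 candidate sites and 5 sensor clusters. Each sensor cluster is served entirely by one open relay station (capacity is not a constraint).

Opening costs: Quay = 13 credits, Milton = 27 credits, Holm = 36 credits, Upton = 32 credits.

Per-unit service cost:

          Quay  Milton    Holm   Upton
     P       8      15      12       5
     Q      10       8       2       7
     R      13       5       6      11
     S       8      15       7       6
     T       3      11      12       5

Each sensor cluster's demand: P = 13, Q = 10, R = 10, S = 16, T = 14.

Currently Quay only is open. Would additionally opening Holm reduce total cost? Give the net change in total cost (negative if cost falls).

Current service cost with {Quay}: 504.
Adding Holm: each sensor cluster re-picks its cheapest; new service cost 338, saving 166.
Extra fixed cost: 36. Net change = 36 − 166 = -130.
(Totals: 517 → 387.)

Yes — net change −130 (cost falls by 130).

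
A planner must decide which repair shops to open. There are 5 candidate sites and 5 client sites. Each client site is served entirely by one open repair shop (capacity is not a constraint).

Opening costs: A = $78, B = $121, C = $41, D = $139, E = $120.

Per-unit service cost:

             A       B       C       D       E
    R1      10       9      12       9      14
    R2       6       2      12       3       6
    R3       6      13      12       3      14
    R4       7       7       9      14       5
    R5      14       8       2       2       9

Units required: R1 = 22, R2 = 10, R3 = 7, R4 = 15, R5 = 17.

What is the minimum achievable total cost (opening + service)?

For any fixed open set, each client site goes to its cheapest open site; total = fixed + service.
{A, C}: R1→A 10·22=220, R2→A 6·10=60, R3→A 6·7=42, R4→A 7·15=105, R5→C 2·17=34. Service 461; fixed 119; total 580.
{C, D}: service 418 + fixed 180 = 598
{B, C}: service 441 + fixed 162 = 603
{A, B, C, D, E}: service 348 + fixed 499 = 847
No other subset beats 580.

Minimum total cost: 580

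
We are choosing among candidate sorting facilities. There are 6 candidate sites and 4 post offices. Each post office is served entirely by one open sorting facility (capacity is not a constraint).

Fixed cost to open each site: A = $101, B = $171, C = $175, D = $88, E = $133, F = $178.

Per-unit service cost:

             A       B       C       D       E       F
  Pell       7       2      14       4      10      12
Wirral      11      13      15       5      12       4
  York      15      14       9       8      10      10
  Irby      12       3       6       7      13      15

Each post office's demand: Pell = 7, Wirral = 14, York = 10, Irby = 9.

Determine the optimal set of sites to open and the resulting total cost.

For any fixed open set, each post office goes to its cheapest open site; total = fixed + service.
{D}: Pell→D 4·7=28, Wirral→D 5·14=70, York→D 8·10=80, Irby→D 7·9=63. Service 241; fixed 88; total 329.
{A, D}: service 241 + fixed 189 = 430
{B, D}: service 191 + fixed 259 = 450
{A, B, C, D, E, F}: Pell→B 2·7=14, Wirral→F 4·14=56, York→D 8·10=80, Irby→B 3·9=27. Service 177; fixed 846; total 1023.
No other subset beats 329.

Open D only; minimum total cost 329.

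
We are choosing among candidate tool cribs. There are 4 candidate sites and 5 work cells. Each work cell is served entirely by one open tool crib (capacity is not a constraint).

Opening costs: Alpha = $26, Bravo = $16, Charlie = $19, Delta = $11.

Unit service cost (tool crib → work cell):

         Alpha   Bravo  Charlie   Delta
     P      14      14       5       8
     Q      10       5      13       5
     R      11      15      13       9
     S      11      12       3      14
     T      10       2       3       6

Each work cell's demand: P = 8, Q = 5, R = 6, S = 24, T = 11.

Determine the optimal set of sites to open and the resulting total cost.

Open Charlie and Delta; minimum total cost 254.

For any fixed open set, each work cell goes to its cheapest open site; total = fixed + service.
{Charlie, Delta}: P→Charlie 5·8=40, Q→Delta 5·5=25, R→Delta 9·6=54, S→Charlie 3·24=72, T→Charlie 3·11=33. Service 224; fixed 30; total 254.
{Bravo, Charlie, Delta}: P→Charlie 5·8=40, Q→Bravo 5·5=25, R→Delta 9·6=54, S→Charlie 3·24=72, T→Bravo 2·11=22. Service 213; fixed 46; total 259.
{Bravo, Charlie}: service 237 + fixed 35 = 272
{Alpha, Bravo, Charlie, Delta}: service 213 + fixed 72 = 285
(All 15 nonempty subsets were checked; Charlie and Delta is lowest.)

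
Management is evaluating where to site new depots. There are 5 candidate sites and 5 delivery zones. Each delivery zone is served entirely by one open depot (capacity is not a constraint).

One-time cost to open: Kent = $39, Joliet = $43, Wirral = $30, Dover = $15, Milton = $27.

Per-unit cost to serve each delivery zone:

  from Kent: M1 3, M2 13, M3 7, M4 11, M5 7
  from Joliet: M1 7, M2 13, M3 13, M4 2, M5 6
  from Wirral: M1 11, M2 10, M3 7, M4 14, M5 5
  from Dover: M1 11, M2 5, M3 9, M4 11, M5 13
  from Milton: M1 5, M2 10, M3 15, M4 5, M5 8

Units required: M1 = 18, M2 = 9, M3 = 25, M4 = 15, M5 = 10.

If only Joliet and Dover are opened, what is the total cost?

Each delivery zone is assigned to its cheapest site among the open ones.
{Joliet, Dover}: M1→Joliet 7·18=126, M2→Dover 5·9=45, M3→Dover 9·25=225, M4→Joliet 2·15=30, M5→Joliet 6·10=60. Service 486; fixed 58; total 544.

Total cost: 544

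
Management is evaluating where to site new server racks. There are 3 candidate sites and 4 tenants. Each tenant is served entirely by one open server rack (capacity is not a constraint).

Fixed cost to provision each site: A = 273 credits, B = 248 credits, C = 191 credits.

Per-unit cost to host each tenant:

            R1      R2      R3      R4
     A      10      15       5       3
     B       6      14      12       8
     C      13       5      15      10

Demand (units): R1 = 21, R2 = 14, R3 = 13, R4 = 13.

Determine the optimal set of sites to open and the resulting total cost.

Open A only; minimum total cost 797.

For any fixed open set, each tenant goes to its cheapest open site; total = fixed + service.
{A}: R1→A 10·21=210, R2→A 15·14=210, R3→A 5·13=65, R4→A 3·13=39. Service 524; fixed 273; total 797.
{B}: service 582 + fixed 248 = 830
{A, C}: R1→A 10·21=210, R2→C 5·14=70, R3→A 5·13=65, R4→A 3·13=39. Service 384; fixed 464; total 848.
{A, B, C}: R1→B 6·21=126, R2→C 5·14=70, R3→A 5·13=65, R4→A 3·13=39. Service 300; fixed 712; total 1012.
No other subset beats 797.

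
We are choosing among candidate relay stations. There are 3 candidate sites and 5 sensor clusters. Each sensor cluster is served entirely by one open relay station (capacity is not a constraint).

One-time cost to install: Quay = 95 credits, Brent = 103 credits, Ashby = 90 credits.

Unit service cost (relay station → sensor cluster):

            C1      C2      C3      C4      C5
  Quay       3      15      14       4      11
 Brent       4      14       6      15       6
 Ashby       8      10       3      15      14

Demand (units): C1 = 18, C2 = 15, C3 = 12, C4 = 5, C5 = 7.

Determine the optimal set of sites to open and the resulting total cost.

For any fixed open set, each sensor cluster goes to its cheapest open site; total = fixed + service.
{Quay, Ashby}: C1→Quay 3·18=54, C2→Ashby 10·15=150, C3→Ashby 3·12=36, C4→Quay 4·5=20, C5→Quay 11·7=77. Service 337; fixed 185; total 522.
{Brent, Ashby}: C1→Brent 4·18=72, C2→Ashby 10·15=150, C3→Ashby 3·12=36, C4→Brent 15·5=75, C5→Brent 6·7=42. Service 375; fixed 193; total 568.
{Brent}: C1→Brent 4·18=72, C2→Brent 14·15=210, C3→Brent 6·12=72, C4→Brent 15·5=75, C5→Brent 6·7=42. Service 471; fixed 103; total 574.
{Quay, Brent, Ashby}: service 302 + fixed 288 = 590
No other subset beats 522.

Open Quay and Ashby; minimum total cost 522.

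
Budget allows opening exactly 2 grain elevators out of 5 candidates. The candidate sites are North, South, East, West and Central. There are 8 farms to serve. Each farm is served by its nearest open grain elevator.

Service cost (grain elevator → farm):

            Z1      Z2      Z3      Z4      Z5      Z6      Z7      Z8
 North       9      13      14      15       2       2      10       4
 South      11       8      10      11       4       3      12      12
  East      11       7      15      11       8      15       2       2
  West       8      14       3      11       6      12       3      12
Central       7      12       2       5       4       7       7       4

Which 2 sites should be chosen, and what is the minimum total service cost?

Choose East and Central; total service cost 36.

With exactly 2 open, each farm uses its cheapest among the chosen.
{East, Central}: Z1→Central 7, Z2→East 7, Z3→Central 2, Z4→Central 5, Z5→Central 4, Z6→Central 7, Z7→East 2, Z8→East 2. Service cost 36.
{South, Central}: service cost 40
{North, Central}: service cost 41
Among all 10 size-2 choices, {East, Central} is lowest.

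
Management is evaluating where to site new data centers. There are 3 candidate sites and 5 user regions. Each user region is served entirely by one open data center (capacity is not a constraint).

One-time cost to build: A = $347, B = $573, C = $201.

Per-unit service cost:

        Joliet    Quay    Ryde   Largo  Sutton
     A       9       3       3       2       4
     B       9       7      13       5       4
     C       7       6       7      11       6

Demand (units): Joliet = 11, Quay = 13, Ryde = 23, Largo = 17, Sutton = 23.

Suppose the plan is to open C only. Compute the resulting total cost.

Total cost: 842

Each user region is assigned to its cheapest site among the open ones.
{C}: Joliet→C 7·11=77, Quay→C 6·13=78, Ryde→C 7·23=161, Largo→C 11·17=187, Sutton→C 6·23=138. Service 641; fixed 201; total 842.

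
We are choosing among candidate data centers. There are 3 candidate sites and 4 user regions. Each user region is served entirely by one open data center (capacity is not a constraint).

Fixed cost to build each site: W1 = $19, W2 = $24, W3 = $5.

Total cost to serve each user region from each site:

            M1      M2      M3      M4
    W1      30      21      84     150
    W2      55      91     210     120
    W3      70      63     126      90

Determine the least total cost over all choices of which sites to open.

Minimum total cost: 249

For any fixed open set, each user region goes to its cheapest open site; total = fixed + service.
{W1, W3}: M1→W1 30, M2→W1 21, M3→W1 84, M4→W3 90. Service 225; fixed 24; total 249.
{W1, W2, W3}: service 225 + fixed 48 = 273
{W1, W2}: service 255 + fixed 43 = 298
{W3}: service 349 + fixed 5 = 354
No other subset beats 249.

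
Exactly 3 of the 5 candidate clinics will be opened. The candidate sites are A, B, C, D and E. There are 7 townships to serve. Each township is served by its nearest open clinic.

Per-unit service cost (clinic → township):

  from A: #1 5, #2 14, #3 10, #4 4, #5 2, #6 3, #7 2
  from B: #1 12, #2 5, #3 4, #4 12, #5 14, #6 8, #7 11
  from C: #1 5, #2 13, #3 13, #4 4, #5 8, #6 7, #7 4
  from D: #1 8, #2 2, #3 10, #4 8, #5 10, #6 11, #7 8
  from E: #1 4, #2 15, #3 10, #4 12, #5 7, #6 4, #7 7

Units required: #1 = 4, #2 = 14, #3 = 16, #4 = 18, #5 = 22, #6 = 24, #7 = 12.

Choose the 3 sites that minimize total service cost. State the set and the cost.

With exactly 3 open, each township uses its cheapest among the chosen.
{A, B, D}: #1→A 5·4=20, #2→D 2·14=28, #3→B 4·16=64, #4→A 4·18=72, #5→A 2·22=44, #6→A 3·24=72, #7→A 2·12=24. Service cost 324.
{A, B, E}: service cost 362
{A, B, C}: service cost 366
Among all 10 size-3 choices, {A, B, D} is lowest.

Choose A, B and D; total service cost 324.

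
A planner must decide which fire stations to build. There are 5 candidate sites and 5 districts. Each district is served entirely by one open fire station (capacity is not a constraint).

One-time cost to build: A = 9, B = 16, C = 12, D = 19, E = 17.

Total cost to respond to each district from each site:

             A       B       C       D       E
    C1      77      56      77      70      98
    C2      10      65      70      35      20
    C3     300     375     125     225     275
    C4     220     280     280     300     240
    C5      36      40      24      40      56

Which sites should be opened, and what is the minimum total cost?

For any fixed open set, each district goes to its cheapest open site; total = fixed + service.
{A, B, C}: C1→B 56, C2→A 10, C3→C 125, C4→A 220, C5→C 24. Service 435; fixed 37; total 472.
{A, C}: service 456 + fixed 21 = 477
{A, B, C, E}: service 435 + fixed 54 = 489
{A, B, C, D, E}: C1→B 56, C2→A 10, C3→C 125, C4→A 220, C5→C 24. Service 435; fixed 73; total 508.
No other subset beats 472.

Open A, B and C; minimum total cost 472.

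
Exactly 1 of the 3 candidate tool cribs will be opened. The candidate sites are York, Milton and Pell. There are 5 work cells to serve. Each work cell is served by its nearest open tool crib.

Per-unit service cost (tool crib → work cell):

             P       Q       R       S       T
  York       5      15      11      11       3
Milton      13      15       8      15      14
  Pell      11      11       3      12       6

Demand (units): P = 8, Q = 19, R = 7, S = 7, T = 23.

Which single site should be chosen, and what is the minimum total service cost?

With exactly 1 open, each work cell uses its cheapest among the chosen.
{Pell}: P→Pell 11·8=88, Q→Pell 11·19=209, R→Pell 3·7=21, S→Pell 12·7=84, T→Pell 6·23=138. Service cost 540.
{York}: service cost 548
{Milton}: service cost 872
Among all 3 size-1 choices, {Pell} is lowest.

Choose Pell only; total service cost 540.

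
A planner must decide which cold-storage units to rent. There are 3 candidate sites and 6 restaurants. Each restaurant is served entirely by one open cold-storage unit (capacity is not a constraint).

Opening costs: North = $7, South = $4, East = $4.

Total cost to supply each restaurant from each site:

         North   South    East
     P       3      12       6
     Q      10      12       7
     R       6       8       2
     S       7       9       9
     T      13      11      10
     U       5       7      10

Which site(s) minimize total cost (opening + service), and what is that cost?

For any fixed open set, each restaurant goes to its cheapest open site; total = fixed + service.
{North, East}: P→North 3, Q→East 7, R→East 2, S→North 7, T→East 10, U→North 5. Service 34; fixed 11; total 45.
{East}: service 44 + fixed 4 = 48
{North, South, East}: P→North 3, Q→East 7, R→East 2, S→North 7, T→East 10, U→North 5. Service 34; fixed 15; total 49.
{South}: P→South 12, Q→South 12, R→South 8, S→South 9, T→South 11, U→South 7. Service 59; fixed 4; total 63.
(All 7 nonempty subsets were checked; North and East is lowest.)

Open North and East; minimum total cost 45.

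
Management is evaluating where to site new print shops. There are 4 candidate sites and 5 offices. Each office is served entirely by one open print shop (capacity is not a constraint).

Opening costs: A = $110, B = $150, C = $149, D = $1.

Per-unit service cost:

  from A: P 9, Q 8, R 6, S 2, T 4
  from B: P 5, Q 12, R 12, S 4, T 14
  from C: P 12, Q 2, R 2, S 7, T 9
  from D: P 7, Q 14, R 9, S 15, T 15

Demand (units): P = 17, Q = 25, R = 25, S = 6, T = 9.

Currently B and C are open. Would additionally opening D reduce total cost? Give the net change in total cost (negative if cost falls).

Current service cost with {B, C}: 290.
Adding D: each office re-picks its cheapest; new service cost 290, saving 0.
Extra fixed cost: 1. Net change = 1 − 0 = 1.
(Totals: 589 → 590.)

No — net change +1 (cost rises by 1).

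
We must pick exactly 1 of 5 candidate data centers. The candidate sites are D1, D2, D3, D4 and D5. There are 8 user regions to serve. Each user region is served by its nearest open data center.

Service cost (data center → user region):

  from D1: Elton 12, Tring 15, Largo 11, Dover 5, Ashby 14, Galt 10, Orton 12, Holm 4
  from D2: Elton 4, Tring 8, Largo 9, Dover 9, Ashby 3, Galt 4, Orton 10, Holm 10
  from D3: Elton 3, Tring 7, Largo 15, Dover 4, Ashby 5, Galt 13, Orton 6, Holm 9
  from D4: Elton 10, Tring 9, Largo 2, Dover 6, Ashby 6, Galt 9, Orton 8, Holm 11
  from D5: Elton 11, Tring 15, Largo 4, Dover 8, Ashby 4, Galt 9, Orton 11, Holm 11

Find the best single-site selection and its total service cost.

With exactly 1 open, each user region uses its cheapest among the chosen.
{D2}: Elton→D2 4, Tring→D2 8, Largo→D2 9, Dover→D2 9, Ashby→D2 3, Galt→D2 4, Orton→D2 10, Holm→D2 10. Service cost 57.
{D4}: service cost 61
{D3}: service cost 62
Among all 5 size-1 choices, {D2} is lowest.

Choose D2 only; total service cost 57.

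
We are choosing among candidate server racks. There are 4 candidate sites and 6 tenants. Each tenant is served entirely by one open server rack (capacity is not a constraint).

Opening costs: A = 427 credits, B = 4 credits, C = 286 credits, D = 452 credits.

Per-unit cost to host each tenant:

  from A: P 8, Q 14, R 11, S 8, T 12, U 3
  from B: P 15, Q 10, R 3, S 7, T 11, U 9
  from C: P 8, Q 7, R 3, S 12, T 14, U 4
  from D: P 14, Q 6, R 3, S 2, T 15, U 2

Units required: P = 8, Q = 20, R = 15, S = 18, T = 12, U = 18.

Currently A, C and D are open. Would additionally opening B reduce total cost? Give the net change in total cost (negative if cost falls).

Yes — net change −8 (cost falls by 8).

Current service cost with {A, C, D}: 445.
Adding B: each tenant re-picks its cheapest; new service cost 433, saving 12.
Extra fixed cost: 4. Net change = 4 − 12 = -8.
(Totals: 1610 → 1602.)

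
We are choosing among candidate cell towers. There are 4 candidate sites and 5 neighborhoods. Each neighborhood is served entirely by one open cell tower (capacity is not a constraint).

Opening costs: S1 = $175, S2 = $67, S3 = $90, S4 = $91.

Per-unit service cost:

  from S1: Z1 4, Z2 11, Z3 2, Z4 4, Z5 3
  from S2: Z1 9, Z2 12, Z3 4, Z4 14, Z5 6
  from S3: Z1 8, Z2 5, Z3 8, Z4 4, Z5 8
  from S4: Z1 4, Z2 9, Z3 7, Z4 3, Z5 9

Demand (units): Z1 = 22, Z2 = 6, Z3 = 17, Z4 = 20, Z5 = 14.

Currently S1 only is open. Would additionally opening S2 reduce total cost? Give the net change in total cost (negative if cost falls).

Current service cost with {S1}: 310.
Adding S2: each neighborhood re-picks its cheapest; new service cost 310, saving 0.
Extra fixed cost: 67. Net change = 67 − 0 = 67.
(Totals: 485 → 552.)

No — net change +67 (cost rises by 67).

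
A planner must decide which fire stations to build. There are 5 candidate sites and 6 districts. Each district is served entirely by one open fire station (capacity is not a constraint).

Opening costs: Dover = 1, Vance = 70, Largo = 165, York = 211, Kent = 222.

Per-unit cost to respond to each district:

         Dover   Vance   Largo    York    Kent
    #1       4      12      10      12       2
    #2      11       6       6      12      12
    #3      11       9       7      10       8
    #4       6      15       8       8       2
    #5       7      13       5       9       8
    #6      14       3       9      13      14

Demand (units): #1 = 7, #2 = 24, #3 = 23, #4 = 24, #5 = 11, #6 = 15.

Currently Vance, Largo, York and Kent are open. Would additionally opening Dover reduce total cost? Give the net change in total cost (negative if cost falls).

No — net change +1 (cost rises by 1).

Current service cost with {Vance, Largo, York, Kent}: 467.
Adding Dover: each district re-picks its cheapest; new service cost 467, saving 0.
Extra fixed cost: 1. Net change = 1 − 0 = 1.
(Totals: 1135 → 1136.)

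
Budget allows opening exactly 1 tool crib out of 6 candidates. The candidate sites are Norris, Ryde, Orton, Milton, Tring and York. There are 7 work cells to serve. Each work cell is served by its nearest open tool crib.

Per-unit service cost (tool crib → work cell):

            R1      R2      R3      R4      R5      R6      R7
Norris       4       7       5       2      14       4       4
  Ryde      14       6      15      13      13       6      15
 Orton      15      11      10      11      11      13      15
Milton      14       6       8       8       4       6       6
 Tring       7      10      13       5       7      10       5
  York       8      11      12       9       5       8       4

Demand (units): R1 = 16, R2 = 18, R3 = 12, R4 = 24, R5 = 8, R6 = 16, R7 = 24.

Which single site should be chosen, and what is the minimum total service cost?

Choose Norris only; total service cost 570.

With exactly 1 open, each work cell uses its cheapest among the chosen.
{Norris}: R1→Norris 4·16=64, R2→Norris 7·18=126, R3→Norris 5·12=60, R4→Norris 2·24=48, R5→Norris 14·8=112, R6→Norris 4·16=64, R7→Norris 4·24=96. Service cost 570.
{Milton}: service cost 892
{Tring}: service cost 904
Among all 6 size-1 choices, {Norris} is lowest.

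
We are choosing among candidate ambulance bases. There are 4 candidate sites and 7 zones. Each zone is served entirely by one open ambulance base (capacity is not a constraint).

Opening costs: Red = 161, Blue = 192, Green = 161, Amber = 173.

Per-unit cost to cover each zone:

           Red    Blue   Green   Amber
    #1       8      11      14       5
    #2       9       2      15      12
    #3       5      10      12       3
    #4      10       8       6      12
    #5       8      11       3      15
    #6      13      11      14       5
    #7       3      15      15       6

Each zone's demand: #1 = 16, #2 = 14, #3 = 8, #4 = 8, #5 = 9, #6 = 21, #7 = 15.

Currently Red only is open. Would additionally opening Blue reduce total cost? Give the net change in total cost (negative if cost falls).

Current service cost with {Red}: 764.
Adding Blue: each zone re-picks its cheapest; new service cost 608, saving 156.
Extra fixed cost: 192. Net change = 192 − 156 = 36.
(Totals: 925 → 961.)

No — net change +36 (cost rises by 36).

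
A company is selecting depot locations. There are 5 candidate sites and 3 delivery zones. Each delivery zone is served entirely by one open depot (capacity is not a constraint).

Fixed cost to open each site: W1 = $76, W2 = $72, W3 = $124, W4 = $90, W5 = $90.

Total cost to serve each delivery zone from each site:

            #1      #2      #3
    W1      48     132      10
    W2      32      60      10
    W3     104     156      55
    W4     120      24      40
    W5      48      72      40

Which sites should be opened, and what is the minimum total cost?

Open W2 only; minimum total cost 174.

For any fixed open set, each delivery zone goes to its cheapest open site; total = fixed + service.
{W2}: #1→W2 32, #2→W2 60, #3→W2 10. Service 102; fixed 72; total 174.
{W2, W4}: service 66 + fixed 162 = 228
{W1, W4}: service 82 + fixed 166 = 248
{W1, W2, W3, W4, W5}: service 66 + fixed 452 = 518
No other subset beats 174.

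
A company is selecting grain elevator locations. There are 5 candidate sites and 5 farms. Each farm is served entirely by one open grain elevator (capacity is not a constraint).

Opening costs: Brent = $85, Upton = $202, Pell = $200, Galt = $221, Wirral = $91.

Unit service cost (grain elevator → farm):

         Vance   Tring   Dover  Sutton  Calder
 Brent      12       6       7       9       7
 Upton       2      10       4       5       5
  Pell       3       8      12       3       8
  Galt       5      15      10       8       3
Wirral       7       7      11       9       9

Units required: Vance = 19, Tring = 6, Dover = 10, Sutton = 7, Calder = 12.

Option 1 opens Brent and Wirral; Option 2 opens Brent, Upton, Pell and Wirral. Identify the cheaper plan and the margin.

Option 1: {Brent, Wirral}: Vance→Wirral 7·19=133, Tring→Brent 6·6=36, Dover→Brent 7·10=70, Sutton→Brent 9·7=63, Calder→Brent 7·12=84. Service 386; fixed 176; total 562.
Option 2: {Brent, Upton, Pell, Wirral}: Vance→Upton 2·19=38, Tring→Brent 6·6=36, Dover→Upton 4·10=40, Sutton→Pell 3·7=21, Calder→Upton 5·12=60. Service 195; fixed 578; total 773.
Difference: |562 − 773| = 211.

Option 1 is cheaper by 211.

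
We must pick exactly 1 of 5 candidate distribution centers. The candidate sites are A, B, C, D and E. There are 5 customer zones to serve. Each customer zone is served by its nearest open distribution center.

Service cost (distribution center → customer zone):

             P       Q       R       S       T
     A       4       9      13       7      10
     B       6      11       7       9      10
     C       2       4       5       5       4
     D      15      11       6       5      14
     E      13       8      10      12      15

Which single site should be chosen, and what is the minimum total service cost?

With exactly 1 open, each customer zone uses its cheapest among the chosen.
{C}: P→C 2, Q→C 4, R→C 5, S→C 5, T→C 4. Service cost 20.
{A}: service cost 43
{B}: service cost 43
Among all 5 size-1 choices, {C} is lowest.

Choose C only; total service cost 20.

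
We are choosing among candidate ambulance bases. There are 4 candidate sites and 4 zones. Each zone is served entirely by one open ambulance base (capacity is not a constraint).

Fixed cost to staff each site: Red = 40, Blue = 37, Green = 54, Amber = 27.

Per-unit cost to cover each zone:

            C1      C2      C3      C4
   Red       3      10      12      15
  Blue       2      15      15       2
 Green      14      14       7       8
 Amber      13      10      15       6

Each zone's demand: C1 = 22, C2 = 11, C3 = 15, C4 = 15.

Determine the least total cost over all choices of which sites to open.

For any fixed open set, each zone goes to its cheapest open site; total = fixed + service.
{Blue, Green, Amber}: C1→Blue 2·22=44, C2→Amber 10·11=110, C3→Green 7·15=105, C4→Blue 2·15=30. Service 289; fixed 118; total 407.
{Red, Blue, Green}: service 289 + fixed 131 = 420
{Blue, Green}: service 333 + fixed 91 = 424
{Red, Blue, Green, Amber}: service 289 + fixed 158 = 447
(All 15 nonempty subsets were checked; Blue, Green and Amber is lowest.)

Minimum total cost: 407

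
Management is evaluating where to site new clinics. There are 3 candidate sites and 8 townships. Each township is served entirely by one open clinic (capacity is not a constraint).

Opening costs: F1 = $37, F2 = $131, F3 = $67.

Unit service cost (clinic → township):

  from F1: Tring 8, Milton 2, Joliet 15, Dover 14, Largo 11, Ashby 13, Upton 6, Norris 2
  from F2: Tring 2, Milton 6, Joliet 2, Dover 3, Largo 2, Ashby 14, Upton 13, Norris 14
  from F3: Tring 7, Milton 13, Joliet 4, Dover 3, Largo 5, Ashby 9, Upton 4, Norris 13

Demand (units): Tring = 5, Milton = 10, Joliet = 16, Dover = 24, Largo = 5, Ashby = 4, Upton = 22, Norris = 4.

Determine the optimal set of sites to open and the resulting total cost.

For any fixed open set, each township goes to its cheapest open site; total = fixed + service.
{F1, F3}: Tring→F3 7·5=35, Milton→F1 2·10=20, Joliet→F3 4·16=64, Dover→F3 3·24=72, Largo→F3 5·5=25, Ashby→F3 9·4=36, Upton→F3 4·22=88, Norris→F1 2·4=8. Service 348; fixed 104; total 452.
{F1, F2}: service 336 + fixed 168 = 504
{F1, F2, F3}: service 276 + fixed 235 = 511
{F1}: service 883 + fixed 37 = 920
No other subset beats 452.

Open F1 and F3; minimum total cost 452.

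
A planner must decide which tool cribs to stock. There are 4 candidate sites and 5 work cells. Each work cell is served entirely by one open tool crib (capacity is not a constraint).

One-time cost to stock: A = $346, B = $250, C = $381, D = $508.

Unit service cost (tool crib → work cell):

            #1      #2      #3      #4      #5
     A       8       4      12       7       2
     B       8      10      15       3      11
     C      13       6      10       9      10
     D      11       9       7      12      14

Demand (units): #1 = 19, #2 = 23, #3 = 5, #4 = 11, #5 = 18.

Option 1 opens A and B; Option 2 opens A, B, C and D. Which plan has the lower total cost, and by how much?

Option 1: {A, B}: #1→A 8·19=152, #2→A 4·23=92, #3→A 12·5=60, #4→B 3·11=33, #5→A 2·18=36. Service 373; fixed 596; total 969.
Option 2: {A, B, C, D}: #1→A 8·19=152, #2→A 4·23=92, #3→D 7·5=35, #4→B 3·11=33, #5→A 2·18=36. Service 348; fixed 1485; total 1833.
Difference: |969 − 1833| = 864.

Option 1 is cheaper by 864.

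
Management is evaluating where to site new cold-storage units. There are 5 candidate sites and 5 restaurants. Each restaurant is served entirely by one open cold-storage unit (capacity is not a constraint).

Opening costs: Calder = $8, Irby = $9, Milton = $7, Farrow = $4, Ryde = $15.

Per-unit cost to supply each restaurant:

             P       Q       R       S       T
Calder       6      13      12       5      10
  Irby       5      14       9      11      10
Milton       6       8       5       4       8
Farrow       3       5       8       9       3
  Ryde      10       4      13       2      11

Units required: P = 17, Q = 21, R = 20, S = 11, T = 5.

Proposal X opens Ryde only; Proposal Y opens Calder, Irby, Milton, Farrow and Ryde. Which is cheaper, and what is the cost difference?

Proposal Y is cheaper by 291.

Proposal X: {Ryde}: P→Ryde 10·17=170, Q→Ryde 4·21=84, R→Ryde 13·20=260, S→Ryde 2·11=22, T→Ryde 11·5=55. Service 591; fixed 15; total 606.
Proposal Y: {Calder, Irby, Milton, Farrow, Ryde}: P→Farrow 3·17=51, Q→Ryde 4·21=84, R→Milton 5·20=100, S→Ryde 2·11=22, T→Farrow 3·5=15. Service 272; fixed 43; total 315.
Difference: |606 − 315| = 291.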